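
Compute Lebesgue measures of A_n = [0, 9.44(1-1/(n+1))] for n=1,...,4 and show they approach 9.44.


By continuity of measure from below: if A_n increases to A, then m(A_n) -> m(A).
Here A = [0, 9.44], so m(A) = 9.44
Step 1: a_1 = 9.44*(1 - 1/2) = 4.72, m(A_1) = 4.72
Step 2: a_2 = 9.44*(1 - 1/3) = 6.2933, m(A_2) = 6.2933
Step 3: a_3 = 9.44*(1 - 1/4) = 7.08, m(A_3) = 7.08
Step 4: a_4 = 9.44*(1 - 1/5) = 7.552, m(A_4) = 7.552
Limit: m(A_n) -> m([0,9.44]) = 9.44


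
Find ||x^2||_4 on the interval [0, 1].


Step 1: ||f||_4 = (integral_0^1 |x^2|^4 dx)^(1/4)
     = (integral_0^1 x^8 dx)^(1/4)
Step 2: integral_0^1 x^8 dx = [x^9/(9)] from 0 to 1 = 1^9/9
     = 1/9 = 0.111111
Step 3: ||f||_4 = (0.111111)^(1/4) = 0.57735


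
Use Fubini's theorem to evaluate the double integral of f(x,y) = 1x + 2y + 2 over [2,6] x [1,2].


By Fubini, integrate in x first, then y.
Step 1: Fix y, integrate over x in [2,6]:
  integral(1x + 2y + 2, x=2..6)
  = 1*(6^2 - 2^2)/2 + (2y + 2)*(6 - 2)
  = 16 + (2y + 2)*4
  = 16 + 8y + 8
  = 24 + 8y
Step 2: Integrate over y in [1,2]:
  integral(24 + 8y, y=1..2)
  = 24*1 + 8*(2^2 - 1^2)/2
  = 24 + 12
  = 36


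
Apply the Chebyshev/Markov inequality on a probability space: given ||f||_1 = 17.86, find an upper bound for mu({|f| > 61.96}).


Chebyshev/Markov inequality: mu(|f| > eps) <= (||f||_p / eps)^p
Step 1: ||f||_1 / eps = 17.86 / 61.96 = 0.28825
Step 2: Raise to power p = 1:
  (0.28825)^1 = 0.28825
Step 3: Therefore mu(|f| > 61.96) <= 0.28825


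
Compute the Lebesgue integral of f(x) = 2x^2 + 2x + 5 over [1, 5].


The Lebesgue integral of a Riemann-integrable function agrees with the Riemann integral.
Antiderivative F(x) = (2/3)x^3 + (2/2)x^2 + 5x
F(5) = (2/3)*5^3 + (2/2)*5^2 + 5*5
     = (2/3)*125 + (2/2)*25 + 5*5
     = 83.333333 + 25 + 25
     = 133.333333
F(1) = 6.666667
Integral = F(5) - F(1) = 133.333333 - 6.666667 = 126.666667


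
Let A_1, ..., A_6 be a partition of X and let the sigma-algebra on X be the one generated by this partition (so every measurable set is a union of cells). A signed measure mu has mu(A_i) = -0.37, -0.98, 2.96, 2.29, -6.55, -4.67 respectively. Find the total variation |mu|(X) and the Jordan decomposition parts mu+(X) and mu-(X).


Step 1: Every measurable set is a union of atoms (the cells / points), so a Hahn decomposition is
  obtained by grouping atoms by sign: P = union of atoms with mu > 0, N = union of the remaining atoms.
  Atoms in P (indices): 3, 4;  atoms in N (indices): 1, 2, 5, 6
  Positive values: 2.96, 2.29
  Negative values: -0.37, -0.98, -6.55, -4.67
Step 2: mu+(X) = mu(P) = sum of positive atom values = 5.25
Step 3: mu-(X) = -mu(N) = sum of |negative atom values| = 12.57
Step 4: |mu|(X) = mu+(X) + mu-(X) = 5.25 + 12.57 = 17.82


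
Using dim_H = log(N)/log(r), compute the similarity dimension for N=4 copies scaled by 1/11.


For a self-similar set with N copies scaled by 1/r:
dim_H = log(N)/log(r) = log(4)/log(11)
= 1.386294/2.397895
= 0.57813


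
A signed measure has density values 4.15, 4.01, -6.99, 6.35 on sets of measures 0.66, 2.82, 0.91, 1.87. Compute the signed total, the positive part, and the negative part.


Step 1: Compute signed measure on each set:
  Set 1: 4.15 * 0.66 = 2.739
  Set 2: 4.01 * 2.82 = 11.3082
  Set 3: -6.99 * 0.91 = -6.3609
  Set 4: 6.35 * 1.87 = 11.8745
Step 2: Total signed measure = (2.739) + (11.3082) + (-6.3609) + (11.8745)
     = 19.5608
Step 3: Positive part mu+(X) = sum of positive contributions = 25.9217
Step 4: Negative part mu-(X) = |sum of negative contributions| = 6.3609


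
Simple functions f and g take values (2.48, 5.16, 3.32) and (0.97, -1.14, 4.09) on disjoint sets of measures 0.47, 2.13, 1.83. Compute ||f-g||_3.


Step 1: Compute differences f_i - g_i:
  2.48 - 0.97 = 1.51
  5.16 - -1.14 = 6.3
  3.32 - 4.09 = -0.77
Step 2: Compute |diff|^3 * measure for each set:
  |1.51|^3 * 0.47 = 3.442951 * 0.47 = 1.618187
  |6.3|^3 * 2.13 = 250.047 * 2.13 = 532.60011
  |-0.77|^3 * 1.83 = 0.456533 * 1.83 = 0.835455
Step 3: Sum = 535.053752
Step 4: ||f-g||_3 = (535.053752)^(1/3) = 8.118313


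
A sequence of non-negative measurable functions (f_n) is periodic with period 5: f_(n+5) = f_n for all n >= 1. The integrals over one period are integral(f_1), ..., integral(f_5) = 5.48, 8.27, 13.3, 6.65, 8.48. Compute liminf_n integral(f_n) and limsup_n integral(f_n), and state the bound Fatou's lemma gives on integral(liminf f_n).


The sequence (integral(f_n)) is periodic with period 5, repeating the values 5.48, 8.27, 13.3, 6.65, 8.48 indefinitely.
Step 1: For a periodic sequence, every tail (a_m, a_(m+1), ...) contains all 5 period values infinitely often.
Step 2: Hence inf of every tail = min of the period values = min(5.48, 8.27, 13.3, 6.65, 8.48) = 5.48.
        liminf_n integral(f_n) = sup over m of (inf of tail from m) = 5.48.
Step 3: Similarly sup of every tail = max of the period values = 13.3.
        limsup_n integral(f_n) = 13.3.
Step 4: Fatou's lemma: integral(liminf_n f_n) <= liminf_n integral(f_n) = 5.48.
        So the integral of the pointwise liminf is at most 5.48.


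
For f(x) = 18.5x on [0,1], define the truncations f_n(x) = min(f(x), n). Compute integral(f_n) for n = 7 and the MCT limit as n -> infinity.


f(x) = 18.5x on [0,1]; f_n(x) = min(18.5x, n). At n = 7:
Step 1: f(x) reaches 7 at x = 7/18.5 = 0.378378
Step 2: integral(f_7) = integral(18.5x, 0, 0.378378) + integral(7, 0.378378, 1)
       = 18.5*0.378378^2/2 + 7*(1 - 0.378378)
       = 1.324324 + 4.351351
       = 5.675676
Step 3: As n -> infinity, f_n increases to f, so by MCT integral(f_n) -> integral(f) = 18.5/2 = 9.25.
Convergence: integral(f_7) = 5.675676 -> 9.25 as n -> infinity


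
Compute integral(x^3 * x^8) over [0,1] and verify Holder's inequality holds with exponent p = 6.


Step 1: Exact integral of f*g = integral(x^11, 0, 1) = 1/12
     = 0.083333
Step 2: Holder bound with p=6, q=1.2:
  ||f||_p = (integral x^18 dx)^(1/6) = (1/19)^(1/6) = 0.612173
  ||g||_q = (integral x^9.6 dx)^(1/1.2) = (1/10.6)^(1/1.2) = 0.139823
Step 3: Holder bound = ||f||_p * ||g||_q = 0.612173 * 0.139823 = 0.085596
Verification: 0.083333 <= 0.085596 (Holder holds)


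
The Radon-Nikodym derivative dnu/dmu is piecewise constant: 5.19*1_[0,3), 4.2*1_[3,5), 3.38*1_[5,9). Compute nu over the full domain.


Integrate each piece of the Radon-Nikodym derivative:
Step 1: integral_0^3 5.19 dx = 5.19*(3-0) = 5.19*3 = 15.57
Step 2: integral_3^5 4.2 dx = 4.2*(5-3) = 4.2*2 = 8.4
Step 3: integral_5^9 3.38 dx = 3.38*(9-5) = 3.38*4 = 13.52
Total: 15.57 + 8.4 + 13.52 = 37.49


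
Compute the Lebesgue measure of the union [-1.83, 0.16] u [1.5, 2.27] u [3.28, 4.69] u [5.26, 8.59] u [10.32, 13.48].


For pairwise disjoint intervals, m(union) = sum of lengths.
= (0.16 - -1.83) + (2.27 - 1.5) + (4.69 - 3.28) + (8.59 - 5.26) + (13.48 - 10.32)
= 1.99 + 0.77 + 1.41 + 3.33 + 3.16
= 10.66


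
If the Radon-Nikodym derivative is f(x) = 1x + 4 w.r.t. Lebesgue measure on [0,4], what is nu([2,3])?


nu(A) = integral_A (dnu/dmu) dmu = integral_2^3 (1x + 4) dx
Step 1: Antiderivative F(x) = (1/2)x^2 + 4x
Step 2: F(3) = (1/2)*3^2 + 4*3 = 4.5 + 12 = 16.5
Step 3: F(2) = (1/2)*2^2 + 4*2 = 2 + 8 = 10
Step 4: nu([2,3]) = F(3) - F(2) = 16.5 - 10 = 6.5


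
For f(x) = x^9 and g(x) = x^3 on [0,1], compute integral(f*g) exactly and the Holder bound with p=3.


Step 1: Exact integral of f*g = integral(x^12, 0, 1) = 1/13
     = 0.076923
Step 2: Holder bound with p=3, q=1.5:
  ||f||_p = (integral x^27 dx)^(1/3) = (1/28)^(1/3) = 0.329317
  ||g||_q = (integral x^4.5 dx)^(1/1.5) = (1/5.5)^(1/1.5) = 0.320941
Step 3: Holder bound = ||f||_p * ||g||_q = 0.329317 * 0.320941 = 0.105691
Verification: 0.076923 <= 0.105691 (Holder holds)


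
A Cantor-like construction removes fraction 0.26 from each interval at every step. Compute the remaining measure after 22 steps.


Step 1: At each step, fraction remaining = 1 - 0.26 = 0.74
Step 2: After 22 steps, measure = (0.74)^22
Result = 0.001328


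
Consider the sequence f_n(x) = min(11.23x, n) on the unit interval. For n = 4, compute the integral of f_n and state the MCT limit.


f(x) = 11.23x on [0,1]; f_n(x) = min(11.23x, n). At n = 4:
Step 1: f(x) reaches 4 at x = 4/11.23 = 0.356189
Step 2: integral(f_4) = integral(11.23x, 0, 0.356189) + integral(4, 0.356189, 1)
       = 11.23*0.356189^2/2 + 4*(1 - 0.356189)
       = 0.712378 + 2.575245
       = 3.287622
Step 3: As n -> infinity, f_n increases to f, so by MCT integral(f_n) -> integral(f) = 11.23/2 = 5.615.
Convergence: integral(f_4) = 3.287622 -> 5.615 as n -> infinity


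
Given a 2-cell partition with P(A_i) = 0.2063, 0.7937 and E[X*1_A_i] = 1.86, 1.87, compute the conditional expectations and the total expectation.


For each cell A_i: E[X|A_i] = E[X*1_A_i] / P(A_i)
Step 1: E[X|A_1] = 1.86 / 0.2063 = 9.015996
Step 2: E[X|A_2] = 1.87 / 0.7937 = 2.356054
Verification: E[X] = sum E[X*1_A_i] = 1.86 + 1.87 = 3.73


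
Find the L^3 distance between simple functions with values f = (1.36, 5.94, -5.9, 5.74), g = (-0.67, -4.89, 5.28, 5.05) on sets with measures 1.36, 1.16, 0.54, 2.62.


Step 1: Compute differences f_i - g_i:
  1.36 - -0.67 = 2.03
  5.94 - -4.89 = 10.83
  -5.9 - 5.28 = -11.18
  5.74 - 5.05 = 0.69
Step 2: Compute |diff|^3 * measure for each set:
  |2.03|^3 * 1.36 = 8.365427 * 1.36 = 11.376981
  |10.83|^3 * 1.16 = 1270.238787 * 1.16 = 1473.476993
  |-11.18|^3 * 0.54 = 1397.415032 * 0.54 = 754.604117
  |0.69|^3 * 2.62 = 0.328509 * 2.62 = 0.860694
Step 3: Sum = 2240.318784
Step 4: ||f-g||_3 = (2240.318784)^(1/3) = 13.084886


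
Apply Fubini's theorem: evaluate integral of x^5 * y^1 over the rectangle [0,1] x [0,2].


By Fubini's theorem, the double integral factors as a product of single integrals:
Step 1: integral_0^1 x^5 dx = [x^6/6] from 0 to 1
     = 1^6/6 = 0.166667
Step 2: integral_0^2 y^1 dy = [y^2/2] from 0 to 2
     = 2^2/2 = 2
Step 3: Double integral = 0.166667 * 2 = 0.333333


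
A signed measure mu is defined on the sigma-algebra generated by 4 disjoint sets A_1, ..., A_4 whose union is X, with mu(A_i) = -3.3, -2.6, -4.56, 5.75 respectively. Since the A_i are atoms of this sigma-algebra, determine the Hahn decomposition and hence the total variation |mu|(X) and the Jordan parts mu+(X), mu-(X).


Step 1: Every measurable set is a union of atoms (the cells / points), so a Hahn decomposition is
  obtained by grouping atoms by sign: P = union of atoms with mu > 0, N = union of the remaining atoms.
  Atoms in P (indices): 4;  atoms in N (indices): 1, 2, 3
  Positive values: 5.75
  Negative values: -3.3, -2.6, -4.56
Step 2: mu+(X) = mu(P) = sum of positive atom values = 5.75
Step 3: mu-(X) = -mu(N) = sum of |negative atom values| = 10.46
Step 4: |mu|(X) = mu+(X) + mu-(X) = 5.75 + 10.46 = 16.21


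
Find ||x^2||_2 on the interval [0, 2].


Step 1: ||f||_2 = (integral_0^2 |x^2|^2 dx)^(1/2)
     = (integral_0^2 x^4 dx)^(1/2)
Step 2: integral_0^2 x^4 dx = [x^5/(5)] from 0 to 2 = 2^5/5
     = 32/5 = 6.4
Step 3: ||f||_2 = (6.4)^(1/2) = 2.529822


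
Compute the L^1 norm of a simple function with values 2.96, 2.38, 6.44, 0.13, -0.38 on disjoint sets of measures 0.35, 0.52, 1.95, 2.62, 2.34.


Step 1: Compute |f_i|^1 for each value:
  |2.96|^1 = 2.96
  |2.38|^1 = 2.38
  |6.44|^1 = 6.44
  |0.13|^1 = 0.13
  |-0.38|^1 = 0.38
Step 2: Multiply by measures and sum:
  2.96 * 0.35 = 1.036
  2.38 * 0.52 = 1.2376
  6.44 * 1.95 = 12.558
  0.13 * 2.62 = 0.3406
  0.38 * 2.34 = 0.8892
Sum = 1.036 + 1.2376 + 12.558 + 0.3406 + 0.8892 = 16.0614
Step 3: Take the p-th root:
||f||_1 = (16.0614)^(1/1) = 16.0614


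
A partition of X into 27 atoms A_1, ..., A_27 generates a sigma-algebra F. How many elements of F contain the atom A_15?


Each element of F is a union of some subset S of the 27 atoms.
The element contains A_15 iff A_15 is in S.
So we count subsets S of {A_1,...,A_27} with A_15 in S: choose freely among the other 26 atoms.
Count = 2^(27-1) = 2^26 = 67108864.


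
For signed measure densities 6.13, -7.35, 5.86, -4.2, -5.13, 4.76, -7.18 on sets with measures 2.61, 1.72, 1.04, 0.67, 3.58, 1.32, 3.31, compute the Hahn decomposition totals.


Step 1: Compute signed measure on each set:
  Set 1: 6.13 * 2.61 = 15.9993
  Set 2: -7.35 * 1.72 = -12.642
  Set 3: 5.86 * 1.04 = 6.0944
  Set 4: -4.2 * 0.67 = -2.814
  Set 5: -5.13 * 3.58 = -18.3654
  Set 6: 4.76 * 1.32 = 6.2832
  Set 7: -7.18 * 3.31 = -23.7658
Step 2: Total signed measure = (15.9993) + (-12.642) + (6.0944) + (-2.814) + (-18.3654) + (6.2832) + (-23.7658)
     = -29.2103
Step 3: Positive part mu+(X) = sum of positive contributions = 28.3769
Step 4: Negative part mu-(X) = |sum of negative contributions| = 57.5872


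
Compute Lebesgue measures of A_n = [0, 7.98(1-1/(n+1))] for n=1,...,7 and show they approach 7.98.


By continuity of measure from below: if A_n increases to A, then m(A_n) -> m(A).
Here A = [0, 7.98], so m(A) = 7.98
Step 1: a_1 = 7.98*(1 - 1/2) = 3.99, m(A_1) = 3.99
Step 2: a_2 = 7.98*(1 - 1/3) = 5.32, m(A_2) = 5.32
Step 3: a_3 = 7.98*(1 - 1/4) = 5.985, m(A_3) = 5.985
Step 4: a_4 = 7.98*(1 - 1/5) = 6.384, m(A_4) = 6.384
Step 5: a_5 = 7.98*(1 - 1/6) = 6.65, m(A_5) = 6.65
Step 6: a_6 = 7.98*(1 - 1/7) = 6.84, m(A_6) = 6.84
Step 7: a_7 = 7.98*(1 - 1/8) = 6.9825, m(A_7) = 6.9825
Limit: m(A_n) -> m([0,7.98]) = 7.98


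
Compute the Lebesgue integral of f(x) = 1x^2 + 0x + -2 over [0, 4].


The Lebesgue integral of a Riemann-integrable function agrees with the Riemann integral.
Antiderivative F(x) = (1/3)x^3 + (0/2)x^2 + -2x
F(4) = (1/3)*4^3 + (0/2)*4^2 + -2*4
     = (1/3)*64 + (0/2)*16 + -2*4
     = 21.333333 + 0.0 + -8
     = 13.333333
F(0) = 0.0
Integral = F(4) - F(0) = 13.333333 - 0.0 = 13.333333


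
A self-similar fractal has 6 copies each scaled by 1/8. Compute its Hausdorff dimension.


For a self-similar set with N copies scaled by 1/r:
dim_H = log(N)/log(r) = log(6)/log(8)
= 1.791759/2.079442
= 0.861654


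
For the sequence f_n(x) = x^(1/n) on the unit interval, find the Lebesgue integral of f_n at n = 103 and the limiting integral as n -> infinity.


At n = 103: f_103(x) = x^(1/103).
Step 1: integral(x^(1/103), 0, 1) = [x^(1/103+1) / (1/103+1)] from 0 to 1
     = 1 / (1/103 + 1) = 1 / ((103+1)/103) = 103/(103+1)
     = 103/104 = 0.990385
Step 2: As n -> infinity, f_n(x) = x^(1/n) -> 1 for x in (0,1], and f_n is increasing in n.
By MCT, lim_n integral(f_n) = integral(lim_n f_n) = integral(1, 0, 1) = 1.
Step 3: Verify convergence: 103/104 = 0.990385 -> 1


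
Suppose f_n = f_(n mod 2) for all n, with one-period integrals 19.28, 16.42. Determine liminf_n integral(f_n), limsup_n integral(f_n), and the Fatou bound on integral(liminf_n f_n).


The sequence (integral(f_n)) is periodic with period 2, repeating the values 19.28, 16.42 indefinitely.
Step 1: For a periodic sequence, every tail (a_m, a_(m+1), ...) contains all 2 period values infinitely often.
Step 2: Hence inf of every tail = min of the period values = min(19.28, 16.42) = 16.42.
        liminf_n integral(f_n) = sup over m of (inf of tail from m) = 16.42.
Step 3: Similarly sup of every tail = max of the period values = 19.28.
        limsup_n integral(f_n) = 19.28.
Step 4: Fatou's lemma: integral(liminf_n f_n) <= liminf_n integral(f_n) = 16.42.
        So the integral of the pointwise liminf is at most 16.42.


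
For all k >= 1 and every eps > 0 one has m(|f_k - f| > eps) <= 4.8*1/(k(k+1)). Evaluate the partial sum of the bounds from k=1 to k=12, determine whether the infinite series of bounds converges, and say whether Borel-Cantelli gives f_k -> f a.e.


Step 1: List the terms 4.8*1/(k(k+1)) for k = 1 to 12:
  k=1: 2.4
  k=2: 0.8
  k=3: 0.4
  k=4: 0.24
  k=5: 0.16
  k=6: 0.114286
  k=7: 0.085714
  k=8: 0.066667
  k=9: 0.053333
  k=10: 0.043636
  k=11: 0.036364
  k=12: 0.030769
Step 2: Partial sum = 2.4 + 0.8 + 0.4 + 0.24 + 0.16 + 0.114286 + 0.085714 + 0.066667 + 0.053333 + 0.043636 + 0.036364 + 0.030769
     = 4.430769
Step 3: The full series sum_(k>=1) 4.8*1/(k(k+1)) converges (telescoping series sum 1/(k(k+1)) = 1; a constant multiple of a convergent series converges).
Step 4: Fix eps > 0. Since sum_k m(|f_k - f| > eps) < infinity, the Borel-Cantelli lemma gives
        m(limsup_k {|f_k - f| > eps}) = 0, i.e. for a.e. x, |f_k(x) - f(x)| <= eps for all large k.
        Applying this with eps = 1/j for j = 1, 2, ... and intersecting the countably many full-measure sets,
        for a.e. x we get limsup_k |f_k(x) - f(x)| <= 1/j for every j, hence f_k -> f almost everywhere.
Conclusion: series converges; Borel-Cantelli yields f_k -> f a.e.


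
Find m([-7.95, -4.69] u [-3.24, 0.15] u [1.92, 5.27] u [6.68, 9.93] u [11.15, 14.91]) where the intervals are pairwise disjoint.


For pairwise disjoint intervals, m(union) = sum of lengths.
= (-4.69 - -7.95) + (0.15 - -3.24) + (5.27 - 1.92) + (9.93 - 6.68) + (14.91 - 11.15)
= 3.26 + 3.39 + 3.35 + 3.25 + 3.76
= 17.01


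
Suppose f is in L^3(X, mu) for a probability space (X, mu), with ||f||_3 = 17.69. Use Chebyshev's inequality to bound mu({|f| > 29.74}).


Chebyshev/Markov inequality: mu(|f| > eps) <= (||f||_p / eps)^p
Step 1: ||f||_3 / eps = 17.69 / 29.74 = 0.594822
Step 2: Raise to power p = 3:
  (0.594822)^3 = 0.210456
Step 3: Therefore mu(|f| > 29.74) <= 0.210456


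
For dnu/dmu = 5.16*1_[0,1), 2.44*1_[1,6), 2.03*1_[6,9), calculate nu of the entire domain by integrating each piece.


Integrate each piece of the Radon-Nikodym derivative:
Step 1: integral_0^1 5.16 dx = 5.16*(1-0) = 5.16*1 = 5.16
Step 2: integral_1^6 2.44 dx = 2.44*(6-1) = 2.44*5 = 12.2
Step 3: integral_6^9 2.03 dx = 2.03*(9-6) = 2.03*3 = 6.09
Total: 5.16 + 12.2 + 6.09 = 23.45


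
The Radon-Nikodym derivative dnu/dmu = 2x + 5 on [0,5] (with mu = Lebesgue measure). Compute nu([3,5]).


nu(A) = integral_A (dnu/dmu) dmu = integral_3^5 (2x + 5) dx
Step 1: Antiderivative F(x) = (2/2)x^2 + 5x
Step 2: F(5) = (2/2)*5^2 + 5*5 = 25 + 25 = 50
Step 3: F(3) = (2/2)*3^2 + 5*3 = 9 + 15 = 24
Step 4: nu([3,5]) = F(5) - F(3) = 50 - 24 = 26


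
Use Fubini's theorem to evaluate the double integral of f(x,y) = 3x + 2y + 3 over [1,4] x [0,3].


By Fubini, integrate in x first, then y.
Step 1: Fix y, integrate over x in [1,4]:
  integral(3x + 2y + 3, x=1..4)
  = 3*(4^2 - 1^2)/2 + (2y + 3)*(4 - 1)
  = 22.5 + (2y + 3)*3
  = 22.5 + 6y + 9
  = 31.5 + 6y
Step 2: Integrate over y in [0,3]:
  integral(31.5 + 6y, y=0..3)
  = 31.5*3 + 6*(3^2 - 0^2)/2
  = 94.5 + 27
  = 121.5


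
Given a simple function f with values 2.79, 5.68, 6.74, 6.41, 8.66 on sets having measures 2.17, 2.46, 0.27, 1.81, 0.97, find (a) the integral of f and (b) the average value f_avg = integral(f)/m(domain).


Step 1: Integral = sum(value_i * measure_i)
= 2.79*2.17 + 5.68*2.46 + 6.74*0.27 + 6.41*1.81 + 8.66*0.97
= 6.0543 + 13.9728 + 1.8198 + 11.6021 + 8.4002
= 41.8492
Step 2: Total measure of domain = 2.17 + 2.46 + 0.27 + 1.81 + 0.97 = 7.68
Step 3: Average value = 41.8492 / 7.68 = 5.449115


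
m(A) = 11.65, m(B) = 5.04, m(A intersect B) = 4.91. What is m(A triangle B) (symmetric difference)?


m(A Delta B) = m(A) + m(B) - 2*m(A n B)
= 11.65 + 5.04 - 2*4.91
= 11.65 + 5.04 - 9.82
= 6.87


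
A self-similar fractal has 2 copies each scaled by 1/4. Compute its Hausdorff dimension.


For a self-similar set with N copies scaled by 1/r:
dim_H = log(N)/log(r) = log(2)/log(4)
= 0.693147/1.386294
= 0.5


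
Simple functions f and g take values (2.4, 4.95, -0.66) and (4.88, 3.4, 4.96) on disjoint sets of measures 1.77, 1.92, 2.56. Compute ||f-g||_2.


Step 1: Compute differences f_i - g_i:
  2.4 - 4.88 = -2.48
  4.95 - 3.4 = 1.55
  -0.66 - 4.96 = -5.62
Step 2: Compute |diff|^2 * measure for each set:
  |-2.48|^2 * 1.77 = 6.1504 * 1.77 = 10.886208
  |1.55|^2 * 1.92 = 2.4025 * 1.92 = 4.6128
  |-5.62|^2 * 2.56 = 31.5844 * 2.56 = 80.856064
Step 3: Sum = 96.355072
Step 4: ||f-g||_2 = (96.355072)^(1/2) = 9.816062


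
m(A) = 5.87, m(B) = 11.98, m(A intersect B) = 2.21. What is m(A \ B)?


m(A \ B) = m(A) - m(A n B)
= 5.87 - 2.21
= 3.66


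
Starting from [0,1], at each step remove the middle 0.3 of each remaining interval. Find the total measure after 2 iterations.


Step 1: At each step, fraction remaining = 1 - 0.3 = 0.7
Step 2: After 2 steps, measure = (0.7)^2
Step 3: Computing the power step by step:
  After step 1: 0.7
  After step 2: 0.49
Result = 0.49


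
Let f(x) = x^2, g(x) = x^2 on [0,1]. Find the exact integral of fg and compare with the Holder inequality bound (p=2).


Step 1: Exact integral of f*g = integral(x^4, 0, 1) = 1/5
     = 0.2
Step 2: Holder bound with p=2, q=2:
  ||f||_p = (integral x^4 dx)^(1/2) = (1/5)^(1/2) = 0.447214
  ||g||_q = (integral x^4 dx)^(1/2) = (1/5)^(1/2) = 0.447214
Step 3: Holder bound = ||f||_p * ||g||_q = 0.447214 * 0.447214 = 0.2
Verification: 0.2 <= 0.2 (Holder holds)


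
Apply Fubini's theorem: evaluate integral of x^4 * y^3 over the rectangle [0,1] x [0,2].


By Fubini's theorem, the double integral factors as a product of single integrals:
Step 1: integral_0^1 x^4 dx = [x^5/5] from 0 to 1
     = 1^5/5 = 0.2
Step 2: integral_0^2 y^3 dy = [y^4/4] from 0 to 2
     = 2^4/4 = 4
Step 3: Double integral = 0.2 * 4 = 0.8


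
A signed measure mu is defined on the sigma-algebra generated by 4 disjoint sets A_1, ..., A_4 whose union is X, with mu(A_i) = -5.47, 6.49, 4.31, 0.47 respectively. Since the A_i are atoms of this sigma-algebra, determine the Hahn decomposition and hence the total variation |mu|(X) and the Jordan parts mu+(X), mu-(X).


Step 1: Every measurable set is a union of atoms (the cells / points), so a Hahn decomposition is
  obtained by grouping atoms by sign: P = union of atoms with mu > 0, N = union of the remaining atoms.
  Atoms in P (indices): 2, 3, 4;  atoms in N (indices): 1
  Positive values: 6.49, 4.31, 0.47
  Negative values: -5.47
Step 2: mu+(X) = mu(P) = sum of positive atom values = 11.27
Step 3: mu-(X) = -mu(N) = sum of |negative atom values| = 5.47
Step 4: |mu|(X) = mu+(X) + mu-(X) = 11.27 + 5.47 = 16.74


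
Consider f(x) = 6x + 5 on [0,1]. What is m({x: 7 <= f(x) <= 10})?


f^(-1)([7, 10]) = {x : 7 <= 6x + 5 <= 10}
Solving: (7 - 5)/6 <= x <= (10 - 5)/6
= [0.333333, 0.833333]
Intersecting with [0,1]: [0.333333, 0.833333]
Measure = 0.833333 - 0.333333 = 0.5


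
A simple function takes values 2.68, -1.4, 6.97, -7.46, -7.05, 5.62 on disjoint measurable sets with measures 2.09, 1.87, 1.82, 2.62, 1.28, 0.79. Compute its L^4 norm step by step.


Step 1: Compute |f_i|^4 for each value:
  |2.68|^4 = 51.58687
  |-1.4|^4 = 3.8416
  |6.97|^4 = 2360.103845
  |-7.46|^4 = 3097.100583
  |-7.05|^4 = 2470.338506
  |5.62|^4 = 997.574323
Step 2: Multiply by measures and sum:
  51.58687 * 2.09 = 107.816558
  3.8416 * 1.87 = 7.183792
  2360.103845 * 1.82 = 4295.388998
  3097.100583 * 2.62 = 8114.403526
  2470.338506 * 1.28 = 3162.033288
  997.574323 * 0.79 = 788.083715
Sum = 107.816558 + 7.183792 + 4295.388998 + 8114.403526 + 3162.033288 + 788.083715 = 16474.909877
Step 3: Take the p-th root:
||f||_4 = (16474.909877)^(1/4) = 11.32937


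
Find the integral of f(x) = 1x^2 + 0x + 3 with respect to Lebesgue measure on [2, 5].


The Lebesgue integral of a Riemann-integrable function agrees with the Riemann integral.
Antiderivative F(x) = (1/3)x^3 + (0/2)x^2 + 3x
F(5) = (1/3)*5^3 + (0/2)*5^2 + 3*5
     = (1/3)*125 + (0/2)*25 + 3*5
     = 41.666667 + 0.0 + 15
     = 56.666667
F(2) = 8.666667
Integral = F(5) - F(2) = 56.666667 - 8.666667 = 48


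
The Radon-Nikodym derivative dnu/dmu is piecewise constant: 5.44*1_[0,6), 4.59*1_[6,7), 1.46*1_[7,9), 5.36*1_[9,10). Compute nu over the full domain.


Integrate each piece of the Radon-Nikodym derivative:
Step 1: integral_0^6 5.44 dx = 5.44*(6-0) = 5.44*6 = 32.64
Step 2: integral_6^7 4.59 dx = 4.59*(7-6) = 4.59*1 = 4.59
Step 3: integral_7^9 1.46 dx = 1.46*(9-7) = 1.46*2 = 2.92
Step 4: integral_9^10 5.36 dx = 5.36*(10-9) = 5.36*1 = 5.36
Total: 32.64 + 4.59 + 2.92 + 5.36 = 45.51


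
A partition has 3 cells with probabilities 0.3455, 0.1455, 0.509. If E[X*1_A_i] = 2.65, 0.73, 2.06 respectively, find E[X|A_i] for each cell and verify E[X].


For each cell A_i: E[X|A_i] = E[X*1_A_i] / P(A_i)
Step 1: E[X|A_1] = 2.65 / 0.3455 = 7.670043
Step 2: E[X|A_2] = 0.73 / 0.1455 = 5.017182
Step 3: E[X|A_3] = 2.06 / 0.509 = 4.047151
Verification: E[X] = sum E[X*1_A_i] = 2.65 + 0.73 + 2.06 = 5.44


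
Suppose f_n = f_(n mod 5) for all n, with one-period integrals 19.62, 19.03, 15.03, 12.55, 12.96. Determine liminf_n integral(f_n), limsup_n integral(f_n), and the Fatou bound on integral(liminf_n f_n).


The sequence (integral(f_n)) is periodic with period 5, repeating the values 19.62, 19.03, 15.03, 12.55, 12.96 indefinitely.
Step 1: For a periodic sequence, every tail (a_m, a_(m+1), ...) contains all 5 period values infinitely often.
Step 2: Hence inf of every tail = min of the period values = min(19.62, 19.03, 15.03, 12.55, 12.96) = 12.55.
        liminf_n integral(f_n) = sup over m of (inf of tail from m) = 12.55.
Step 3: Similarly sup of every tail = max of the period values = 19.62.
        limsup_n integral(f_n) = 19.62.
Step 4: Fatou's lemma: integral(liminf_n f_n) <= liminf_n integral(f_n) = 12.55.
        So the integral of the pointwise liminf is at most 12.55.


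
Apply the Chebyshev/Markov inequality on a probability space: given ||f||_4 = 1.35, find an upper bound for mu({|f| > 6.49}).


Chebyshev/Markov inequality: mu(|f| > eps) <= (||f||_p / eps)^p
Step 1: ||f||_4 / eps = 1.35 / 6.49 = 0.208012
Step 2: Raise to power p = 4:
  (0.208012)^4 = 0.001872
Step 3: Therefore mu(|f| > 6.49) <= 0.001872


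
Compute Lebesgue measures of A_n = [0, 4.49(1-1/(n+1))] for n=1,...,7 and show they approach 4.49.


By continuity of measure from below: if A_n increases to A, then m(A_n) -> m(A).
Here A = [0, 4.49], so m(A) = 4.49
Step 1: a_1 = 4.49*(1 - 1/2) = 2.245, m(A_1) = 2.245
Step 2: a_2 = 4.49*(1 - 1/3) = 2.9933, m(A_2) = 2.9933
Step 3: a_3 = 4.49*(1 - 1/4) = 3.3675, m(A_3) = 3.3675
Step 4: a_4 = 4.49*(1 - 1/5) = 3.592, m(A_4) = 3.592
Step 5: a_5 = 4.49*(1 - 1/6) = 3.7417, m(A_5) = 3.7417
Step 6: a_6 = 4.49*(1 - 1/7) = 3.8486, m(A_6) = 3.8486
Step 7: a_7 = 4.49*(1 - 1/8) = 3.9287, m(A_7) = 3.9287
Limit: m(A_n) -> m([0,4.49]) = 4.49


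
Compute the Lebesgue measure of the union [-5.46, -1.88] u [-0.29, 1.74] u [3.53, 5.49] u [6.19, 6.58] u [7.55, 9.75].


For pairwise disjoint intervals, m(union) = sum of lengths.
= (-1.88 - -5.46) + (1.74 - -0.29) + (5.49 - 3.53) + (6.58 - 6.19) + (9.75 - 7.55)
= 3.58 + 2.03 + 1.96 + 0.39 + 2.2
= 10.16


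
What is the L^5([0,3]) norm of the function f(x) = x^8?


Step 1: ||f||_5 = (integral_0^3 |x^8|^5 dx)^(1/5)
     = (integral_0^3 x^40 dx)^(1/5)
Step 2: integral_0^3 x^40 dx = [x^41/(41)] from 0 to 3 = 3^41/41
     = 36472996377170786403/41 = 8.895853e+17
Step 3: ||f||_5 = (8.895853e+17)^(1/5) = 3888.996187


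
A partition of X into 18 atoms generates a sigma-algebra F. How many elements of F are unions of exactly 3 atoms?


Each element of F is a union of some subset of the 18 atoms.
Elements that are unions of exactly 3 atoms correspond to 3-element subsets of the 18 atoms.
Count = C(18, 3) = 18! / (3! * 15!) = 816.


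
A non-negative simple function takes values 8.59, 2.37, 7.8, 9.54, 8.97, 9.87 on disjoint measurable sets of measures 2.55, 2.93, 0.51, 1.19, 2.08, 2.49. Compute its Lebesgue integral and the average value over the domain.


Step 1: Integral = sum(value_i * measure_i)
= 8.59*2.55 + 2.37*2.93 + 7.8*0.51 + 9.54*1.19 + 8.97*2.08 + 9.87*2.49
= 21.9045 + 6.9441 + 3.978 + 11.3526 + 18.6576 + 24.5763
= 87.4131
Step 2: Total measure of domain = 2.55 + 2.93 + 0.51 + 1.19 + 2.08 + 2.49 = 11.75
Step 3: Average value = 87.4131 / 11.75 = 7.439413


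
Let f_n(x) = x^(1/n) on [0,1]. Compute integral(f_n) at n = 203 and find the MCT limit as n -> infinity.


At n = 203: f_203(x) = x^(1/203).
Step 1: integral(x^(1/203), 0, 1) = [x^(1/203+1) / (1/203+1)] from 0 to 1
     = 1 / (1/203 + 1) = 1 / ((203+1)/203) = 203/(203+1)
     = 203/204 = 0.995098
Step 2: As n -> infinity, f_n(x) = x^(1/n) -> 1 for x in (0,1], and f_n is increasing in n.
By MCT, lim_n integral(f_n) = integral(lim_n f_n) = integral(1, 0, 1) = 1.
Step 3: Verify convergence: 203/204 = 0.995098 -> 1


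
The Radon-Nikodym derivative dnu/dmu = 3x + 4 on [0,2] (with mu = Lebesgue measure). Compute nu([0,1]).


nu(A) = integral_A (dnu/dmu) dmu = integral_0^1 (3x + 4) dx
Step 1: Antiderivative F(x) = (3/2)x^2 + 4x
Step 2: F(1) = (3/2)*1^2 + 4*1 = 1.5 + 4 = 5.5
Step 3: F(0) = (3/2)*0^2 + 4*0 = 0.0 + 0 = 0.0
Step 4: nu([0,1]) = F(1) - F(0) = 5.5 - 0.0 = 5.5


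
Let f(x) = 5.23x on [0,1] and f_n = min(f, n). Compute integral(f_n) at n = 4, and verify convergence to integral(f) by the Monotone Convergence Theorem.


f(x) = 5.23x on [0,1]; f_n(x) = min(5.23x, n). At n = 4:
Step 1: f(x) reaches 4 at x = 4/5.23 = 0.764818
Step 2: integral(f_4) = integral(5.23x, 0, 0.764818) + integral(4, 0.764818, 1)
       = 5.23*0.764818^2/2 + 4*(1 - 0.764818)
       = 1.529637 + 0.940727
       = 2.470363
Step 3: As n -> infinity, f_n increases to f, so by MCT integral(f_n) -> integral(f) = 5.23/2 = 2.615.
Convergence: integral(f_4) = 2.470363 -> 2.615 as n -> infinity


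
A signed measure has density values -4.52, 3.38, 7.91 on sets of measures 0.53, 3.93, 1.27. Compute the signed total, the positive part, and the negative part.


Step 1: Compute signed measure on each set:
  Set 1: -4.52 * 0.53 = -2.3956
  Set 2: 3.38 * 3.93 = 13.2834
  Set 3: 7.91 * 1.27 = 10.0457
Step 2: Total signed measure = (-2.3956) + (13.2834) + (10.0457)
     = 20.9335
Step 3: Positive part mu+(X) = sum of positive contributions = 23.3291
Step 4: Negative part mu-(X) = |sum of negative contributions| = 2.3956


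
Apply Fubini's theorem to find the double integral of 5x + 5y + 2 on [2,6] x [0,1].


By Fubini, integrate in x first, then y.
Step 1: Fix y, integrate over x in [2,6]:
  integral(5x + 5y + 2, x=2..6)
  = 5*(6^2 - 2^2)/2 + (5y + 2)*(6 - 2)
  = 80 + (5y + 2)*4
  = 80 + 20y + 8
  = 88 + 20y
Step 2: Integrate over y in [0,1]:
  integral(88 + 20y, y=0..1)
  = 88*1 + 20*(1^2 - 0^2)/2
  = 88 + 10
  = 98


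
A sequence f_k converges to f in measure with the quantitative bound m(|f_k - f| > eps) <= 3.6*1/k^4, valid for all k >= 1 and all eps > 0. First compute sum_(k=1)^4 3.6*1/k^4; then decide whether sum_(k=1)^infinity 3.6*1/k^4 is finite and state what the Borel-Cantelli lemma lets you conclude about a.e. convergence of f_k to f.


Step 1: List the terms 3.6*1/k^4 for k = 1 to 4:
  k=1: 3.6
  k=2: 0.225
  k=3: 0.044444
  k=4: 0.014063
Step 2: Partial sum = 3.6 + 0.225 + 0.044444 + 0.014063
     = 3.883507
Step 3: The full series sum_(k>=1) 3.6*1/k^4 converges (p-series with p = 4 > 1; a constant multiple of a convergent series converges).
Step 4: Fix eps > 0. Since sum_k m(|f_k - f| > eps) < infinity, the Borel-Cantelli lemma gives
        m(limsup_k {|f_k - f| > eps}) = 0, i.e. for a.e. x, |f_k(x) - f(x)| <= eps for all large k.
        Applying this with eps = 1/j for j = 1, 2, ... and intersecting the countably many full-measure sets,
        for a.e. x we get limsup_k |f_k(x) - f(x)| <= 1/j for every j, hence f_k -> f almost everywhere.
Conclusion: series converges; Borel-Cantelli yields f_k -> f a.e.


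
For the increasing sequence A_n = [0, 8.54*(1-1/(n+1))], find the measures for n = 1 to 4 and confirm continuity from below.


By continuity of measure from below: if A_n increases to A, then m(A_n) -> m(A).
Here A = [0, 8.54], so m(A) = 8.54
Step 1: a_1 = 8.54*(1 - 1/2) = 4.27, m(A_1) = 4.27
Step 2: a_2 = 8.54*(1 - 1/3) = 5.6933, m(A_2) = 5.6933
Step 3: a_3 = 8.54*(1 - 1/4) = 6.405, m(A_3) = 6.405
Step 4: a_4 = 8.54*(1 - 1/5) = 6.832, m(A_4) = 6.832
Limit: m(A_n) -> m([0,8.54]) = 8.54


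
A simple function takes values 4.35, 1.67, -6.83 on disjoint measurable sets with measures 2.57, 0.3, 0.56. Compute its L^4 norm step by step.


Step 1: Compute |f_i|^4 for each value:
  |4.35|^4 = 358.061006
  |1.67|^4 = 7.777963
  |-6.83|^4 = 2176.119871
Step 2: Multiply by measures and sum:
  358.061006 * 2.57 = 920.216786
  7.777963 * 0.3 = 2.333389
  2176.119871 * 0.56 = 1218.627128
Sum = 920.216786 + 2.333389 + 1218.627128 = 2141.177303
Step 3: Take the p-th root:
||f||_4 = (2141.177303)^(1/4) = 6.802416


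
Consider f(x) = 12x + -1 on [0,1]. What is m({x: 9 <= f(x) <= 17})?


f^(-1)([9, 17]) = {x : 9 <= 12x + -1 <= 17}
Solving: (9 - -1)/12 <= x <= (17 - -1)/12
= [0.833333, 1.5]
Intersecting with [0,1]: [0.833333, 1]
Measure = 1 - 0.833333 = 0.166667


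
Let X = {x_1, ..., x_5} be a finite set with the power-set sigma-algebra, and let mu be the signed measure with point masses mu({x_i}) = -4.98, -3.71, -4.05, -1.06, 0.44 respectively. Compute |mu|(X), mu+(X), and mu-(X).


Step 1: Every measurable set is a union of atoms (the cells / points), so a Hahn decomposition is
  obtained by grouping atoms by sign: P = union of atoms with mu > 0, N = union of the remaining atoms.
  Atoms in P (indices): 5;  atoms in N (indices): 1, 2, 3, 4
  Positive values: 0.44
  Negative values: -4.98, -3.71, -4.05, -1.06
Step 2: mu+(X) = mu(P) = sum of positive atom values = 0.44
Step 3: mu-(X) = -mu(N) = sum of |negative atom values| = 13.8
Step 4: |mu|(X) = mu+(X) + mu-(X) = 0.44 + 13.8 = 14.24


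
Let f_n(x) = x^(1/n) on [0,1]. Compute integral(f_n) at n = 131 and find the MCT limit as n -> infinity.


At n = 131: f_131(x) = x^(1/131).
Step 1: integral(x^(1/131), 0, 1) = [x^(1/131+1) / (1/131+1)] from 0 to 1
     = 1 / (1/131 + 1) = 1 / ((131+1)/131) = 131/(131+1)
     = 131/132 = 0.992424
Step 2: As n -> infinity, f_n(x) = x^(1/n) -> 1 for x in (0,1], and f_n is increasing in n.
By MCT, lim_n integral(f_n) = integral(lim_n f_n) = integral(1, 0, 1) = 1.
Step 3: Verify convergence: 131/132 = 0.992424 -> 1


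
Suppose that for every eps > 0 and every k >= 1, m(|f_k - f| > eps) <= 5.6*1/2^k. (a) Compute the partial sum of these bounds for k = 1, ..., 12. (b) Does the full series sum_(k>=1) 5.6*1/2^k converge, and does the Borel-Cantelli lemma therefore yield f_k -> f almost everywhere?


Step 1: List the terms 5.6*1/2^k for k = 1 to 12:
  k=1: 2.8
  k=2: 1.4
  k=3: 0.7
  k=4: 0.35
  k=5: 0.175
  k=6: 0.0875
  k=7: 0.04375
  k=8: 0.021875
  k=9: 0.010937
  k=10: 0.005469
  k=11: 0.002734
  k=12: 0.001367
Step 2: Partial sum = 2.8 + 1.4 + 0.7 + 0.35 + 0.175 + 0.0875 + 0.04375 + 0.021875 + 0.010937 + 0.005469 + 0.002734 + 0.001367
     = 5.598633
Step 3: The full series sum_(k>=1) 5.6*1/2^k converges (geometric series with ratio 1/2 < 1; a constant multiple of a convergent series converges).
Step 4: Fix eps > 0. Since sum_k m(|f_k - f| > eps) < infinity, the Borel-Cantelli lemma gives
        m(limsup_k {|f_k - f| > eps}) = 0, i.e. for a.e. x, |f_k(x) - f(x)| <= eps for all large k.
        Applying this with eps = 1/j for j = 1, 2, ... and intersecting the countably many full-measure sets,
        for a.e. x we get limsup_k |f_k(x) - f(x)| <= 1/j for every j, hence f_k -> f almost everywhere.
Conclusion: series converges; Borel-Cantelli yields f_k -> f a.e.


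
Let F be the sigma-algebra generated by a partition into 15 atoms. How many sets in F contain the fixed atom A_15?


Each element of F is a union of some subset S of the 15 atoms.
The element contains A_15 iff A_15 is in S.
So we count subsets S of {A_1,...,A_15} with A_15 in S: choose freely among the other 14 atoms.
Count = 2^(15-1) = 2^14 = 16384.


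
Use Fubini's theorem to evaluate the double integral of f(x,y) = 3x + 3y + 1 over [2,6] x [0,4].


By Fubini, integrate in x first, then y.
Step 1: Fix y, integrate over x in [2,6]:
  integral(3x + 3y + 1, x=2..6)
  = 3*(6^2 - 2^2)/2 + (3y + 1)*(6 - 2)
  = 48 + (3y + 1)*4
  = 48 + 12y + 4
  = 52 + 12y
Step 2: Integrate over y in [0,4]:
  integral(52 + 12y, y=0..4)
  = 52*4 + 12*(4^2 - 0^2)/2
  = 208 + 96
  = 304


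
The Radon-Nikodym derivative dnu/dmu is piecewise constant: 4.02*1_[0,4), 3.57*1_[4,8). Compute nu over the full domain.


Integrate each piece of the Radon-Nikodym derivative:
Step 1: integral_0^4 4.02 dx = 4.02*(4-0) = 4.02*4 = 16.08
Step 2: integral_4^8 3.57 dx = 3.57*(8-4) = 3.57*4 = 14.28
Total: 16.08 + 14.28 = 30.36


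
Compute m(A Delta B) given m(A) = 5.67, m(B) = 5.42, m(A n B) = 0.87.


m(A Delta B) = m(A) + m(B) - 2*m(A n B)
= 5.67 + 5.42 - 2*0.87
= 5.67 + 5.42 - 1.74
= 9.35


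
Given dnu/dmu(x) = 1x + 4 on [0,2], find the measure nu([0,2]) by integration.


nu(A) = integral_A (dnu/dmu) dmu = integral_0^2 (1x + 4) dx
Step 1: Antiderivative F(x) = (1/2)x^2 + 4x
Step 2: F(2) = (1/2)*2^2 + 4*2 = 2 + 8 = 10
Step 3: F(0) = (1/2)*0^2 + 4*0 = 0.0 + 0 = 0.0
Step 4: nu([0,2]) = F(2) - F(0) = 10 - 0.0 = 10


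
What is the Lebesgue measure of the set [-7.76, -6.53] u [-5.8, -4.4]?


For pairwise disjoint intervals, m(union) = sum of lengths.
= (-6.53 - -7.76) + (-4.4 - -5.8)
= 1.23 + 1.4
= 2.63


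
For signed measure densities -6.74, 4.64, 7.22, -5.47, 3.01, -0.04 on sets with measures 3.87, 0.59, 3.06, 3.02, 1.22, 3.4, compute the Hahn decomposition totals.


Step 1: Compute signed measure on each set:
  Set 1: -6.74 * 3.87 = -26.0838
  Set 2: 4.64 * 0.59 = 2.7376
  Set 3: 7.22 * 3.06 = 22.0932
  Set 4: -5.47 * 3.02 = -16.5194
  Set 5: 3.01 * 1.22 = 3.6722
  Set 6: -0.04 * 3.4 = -0.136
Step 2: Total signed measure = (-26.0838) + (2.7376) + (22.0932) + (-16.5194) + (3.6722) + (-0.136)
     = -14.2362
Step 3: Positive part mu+(X) = sum of positive contributions = 28.503
Step 4: Negative part mu-(X) = |sum of negative contributions| = 42.7392


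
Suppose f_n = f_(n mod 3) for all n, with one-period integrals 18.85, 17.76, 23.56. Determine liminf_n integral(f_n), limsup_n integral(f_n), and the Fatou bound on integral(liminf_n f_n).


The sequence (integral(f_n)) is periodic with period 3, repeating the values 18.85, 17.76, 23.56 indefinitely.
Step 1: For a periodic sequence, every tail (a_m, a_(m+1), ...) contains all 3 period values infinitely often.
Step 2: Hence inf of every tail = min of the period values = min(18.85, 17.76, 23.56) = 17.76.
        liminf_n integral(f_n) = sup over m of (inf of tail from m) = 17.76.
Step 3: Similarly sup of every tail = max of the period values = 23.56.
        limsup_n integral(f_n) = 23.56.
Step 4: Fatou's lemma: integral(liminf_n f_n) <= liminf_n integral(f_n) = 17.76.
        So the integral of the pointwise liminf is at most 17.76.


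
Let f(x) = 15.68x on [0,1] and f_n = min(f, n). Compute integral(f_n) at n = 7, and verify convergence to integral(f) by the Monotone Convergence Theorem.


f(x) = 15.68x on [0,1]; f_n(x) = min(15.68x, n). At n = 7:
Step 1: f(x) reaches 7 at x = 7/15.68 = 0.446429
Step 2: integral(f_7) = integral(15.68x, 0, 0.446429) + integral(7, 0.446429, 1)
       = 15.68*0.446429^2/2 + 7*(1 - 0.446429)
       = 1.5625 + 3.875
       = 5.4375
Step 3: As n -> infinity, f_n increases to f, so by MCT integral(f_n) -> integral(f) = 15.68/2 = 7.84.
Convergence: integral(f_7) = 5.4375 -> 7.84 as n -> infinity


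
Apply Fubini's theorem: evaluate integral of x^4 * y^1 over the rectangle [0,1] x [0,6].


By Fubini's theorem, the double integral factors as a product of single integrals:
Step 1: integral_0^1 x^4 dx = [x^5/5] from 0 to 1
     = 1^5/5 = 0.2
Step 2: integral_0^6 y^1 dy = [y^2/2] from 0 to 6
     = 6^2/2 = 18
Step 3: Double integral = 0.2 * 18 = 3.6


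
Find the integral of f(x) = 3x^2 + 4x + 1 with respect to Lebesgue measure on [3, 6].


The Lebesgue integral of a Riemann-integrable function agrees with the Riemann integral.
Antiderivative F(x) = (3/3)x^3 + (4/2)x^2 + 1x
F(6) = (3/3)*6^3 + (4/2)*6^2 + 1*6
     = (3/3)*216 + (4/2)*36 + 1*6
     = 216 + 72 + 6
     = 294
F(3) = 48
Integral = F(6) - F(3) = 294 - 48 = 246


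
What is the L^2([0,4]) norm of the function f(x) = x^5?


Step 1: ||f||_2 = (integral_0^4 |x^5|^2 dx)^(1/2)
     = (integral_0^4 x^10 dx)^(1/2)
Step 2: integral_0^4 x^10 dx = [x^11/(11)] from 0 to 4 = 4^11/11
     = 4194304/11 = 381300.363636
Step 3: ||f||_2 = (381300.363636)^(1/2) = 617.495234


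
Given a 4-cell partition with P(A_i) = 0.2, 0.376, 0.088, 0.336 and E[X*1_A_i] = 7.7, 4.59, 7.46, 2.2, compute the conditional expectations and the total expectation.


For each cell A_i: E[X|A_i] = E[X*1_A_i] / P(A_i)
Step 1: E[X|A_1] = 7.7 / 0.2 = 38.5
Step 2: E[X|A_2] = 4.59 / 0.376 = 12.207447
Step 3: E[X|A_3] = 7.46 / 0.088 = 84.772727
Step 4: E[X|A_4] = 2.2 / 0.336 = 6.547619
Verification: E[X] = sum E[X*1_A_i] = 7.7 + 4.59 + 7.46 + 2.2 = 21.95
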